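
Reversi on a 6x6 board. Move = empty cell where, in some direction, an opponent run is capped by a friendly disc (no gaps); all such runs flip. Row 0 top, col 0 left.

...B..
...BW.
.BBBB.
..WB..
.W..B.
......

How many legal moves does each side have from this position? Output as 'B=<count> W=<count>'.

-- B to move --
(0,4): flips 1 -> legal
(0,5): flips 1 -> legal
(1,5): flips 1 -> legal
(2,5): flips 1 -> legal
(3,0): no bracket -> illegal
(3,1): flips 1 -> legal
(4,0): no bracket -> illegal
(4,2): flips 1 -> legal
(4,3): flips 1 -> legal
(5,0): flips 2 -> legal
(5,1): no bracket -> illegal
(5,2): no bracket -> illegal
B mobility = 8
-- W to move --
(0,2): no bracket -> illegal
(0,4): no bracket -> illegal
(1,0): flips 1 -> legal
(1,1): no bracket -> illegal
(1,2): flips 2 -> legal
(1,5): no bracket -> illegal
(2,0): no bracket -> illegal
(2,5): no bracket -> illegal
(3,0): no bracket -> illegal
(3,1): no bracket -> illegal
(3,4): flips 2 -> legal
(3,5): no bracket -> illegal
(4,2): no bracket -> illegal
(4,3): no bracket -> illegal
(4,5): no bracket -> illegal
(5,3): no bracket -> illegal
(5,4): no bracket -> illegal
(5,5): no bracket -> illegal
W mobility = 3

Answer: B=8 W=3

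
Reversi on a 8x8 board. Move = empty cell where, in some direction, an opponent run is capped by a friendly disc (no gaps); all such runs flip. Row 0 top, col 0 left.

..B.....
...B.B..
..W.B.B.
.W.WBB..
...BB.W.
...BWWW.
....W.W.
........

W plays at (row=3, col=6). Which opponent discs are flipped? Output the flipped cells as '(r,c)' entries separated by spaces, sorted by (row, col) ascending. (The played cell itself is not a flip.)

Dir NW: first cell '.' (not opp) -> no flip
Dir N: opp run (2,6), next='.' -> no flip
Dir NE: first cell '.' (not opp) -> no flip
Dir W: opp run (3,5) (3,4) capped by W -> flip
Dir E: first cell '.' (not opp) -> no flip
Dir SW: first cell '.' (not opp) -> no flip
Dir S: first cell 'W' (not opp) -> no flip
Dir SE: first cell '.' (not opp) -> no flip

Answer: (3,4) (3,5)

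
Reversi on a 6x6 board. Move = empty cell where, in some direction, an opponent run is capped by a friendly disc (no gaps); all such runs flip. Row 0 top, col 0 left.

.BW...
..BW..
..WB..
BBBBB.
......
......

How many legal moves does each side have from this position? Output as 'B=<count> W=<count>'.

-- B to move --
(0,3): flips 2 -> legal
(0,4): flips 2 -> legal
(1,1): flips 1 -> legal
(1,4): flips 1 -> legal
(2,1): flips 1 -> legal
(2,4): no bracket -> illegal
B mobility = 5
-- W to move --
(0,0): flips 1 -> legal
(0,3): no bracket -> illegal
(1,0): no bracket -> illegal
(1,1): flips 1 -> legal
(1,4): no bracket -> illegal
(2,0): no bracket -> illegal
(2,1): no bracket -> illegal
(2,4): flips 1 -> legal
(2,5): no bracket -> illegal
(3,5): no bracket -> illegal
(4,0): flips 1 -> legal
(4,1): no bracket -> illegal
(4,2): flips 1 -> legal
(4,3): flips 2 -> legal
(4,4): flips 1 -> legal
(4,5): no bracket -> illegal
W mobility = 7

Answer: B=5 W=7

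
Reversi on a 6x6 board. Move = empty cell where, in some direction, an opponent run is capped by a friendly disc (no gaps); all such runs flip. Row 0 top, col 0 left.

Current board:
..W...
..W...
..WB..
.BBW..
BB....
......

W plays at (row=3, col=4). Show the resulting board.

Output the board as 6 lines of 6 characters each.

Place W at (3,4); scan 8 dirs for brackets.
Dir NW: opp run (2,3) capped by W -> flip
Dir N: first cell '.' (not opp) -> no flip
Dir NE: first cell '.' (not opp) -> no flip
Dir W: first cell 'W' (not opp) -> no flip
Dir E: first cell '.' (not opp) -> no flip
Dir SW: first cell '.' (not opp) -> no flip
Dir S: first cell '.' (not opp) -> no flip
Dir SE: first cell '.' (not opp) -> no flip
All flips: (2,3)

Answer: ..W...
..W...
..WW..
.BBWW.
BB....
......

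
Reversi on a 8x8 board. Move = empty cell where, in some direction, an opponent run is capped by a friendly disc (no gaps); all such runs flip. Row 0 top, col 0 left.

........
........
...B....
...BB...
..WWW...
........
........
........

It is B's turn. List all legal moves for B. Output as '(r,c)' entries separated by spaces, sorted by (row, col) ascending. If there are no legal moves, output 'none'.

Answer: (5,1) (5,2) (5,3) (5,4) (5,5)

Derivation:
(3,1): no bracket -> illegal
(3,2): no bracket -> illegal
(3,5): no bracket -> illegal
(4,1): no bracket -> illegal
(4,5): no bracket -> illegal
(5,1): flips 1 -> legal
(5,2): flips 1 -> legal
(5,3): flips 1 -> legal
(5,4): flips 1 -> legal
(5,5): flips 1 -> legal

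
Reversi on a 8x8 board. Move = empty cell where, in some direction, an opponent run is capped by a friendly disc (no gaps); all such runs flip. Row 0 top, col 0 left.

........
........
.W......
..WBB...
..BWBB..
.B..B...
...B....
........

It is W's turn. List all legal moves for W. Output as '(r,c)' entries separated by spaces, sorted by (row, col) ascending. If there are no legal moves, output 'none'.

Answer: (2,3) (2,5) (3,5) (4,1) (4,6) (5,2) (6,5)

Derivation:
(2,2): no bracket -> illegal
(2,3): flips 1 -> legal
(2,4): no bracket -> illegal
(2,5): flips 1 -> legal
(3,1): no bracket -> illegal
(3,5): flips 2 -> legal
(3,6): no bracket -> illegal
(4,0): no bracket -> illegal
(4,1): flips 1 -> legal
(4,6): flips 2 -> legal
(5,0): no bracket -> illegal
(5,2): flips 1 -> legal
(5,3): no bracket -> illegal
(5,5): no bracket -> illegal
(5,6): no bracket -> illegal
(6,0): no bracket -> illegal
(6,1): no bracket -> illegal
(6,2): no bracket -> illegal
(6,4): no bracket -> illegal
(6,5): flips 1 -> legal
(7,2): no bracket -> illegal
(7,3): no bracket -> illegal
(7,4): no bracket -> illegal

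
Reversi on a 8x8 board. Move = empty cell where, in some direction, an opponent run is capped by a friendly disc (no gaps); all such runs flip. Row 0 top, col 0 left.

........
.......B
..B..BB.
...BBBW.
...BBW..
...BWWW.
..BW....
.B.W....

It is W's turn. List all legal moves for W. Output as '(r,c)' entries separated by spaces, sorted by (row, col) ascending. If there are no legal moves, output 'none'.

Answer: (1,1) (1,4) (1,5) (1,6) (2,3) (2,4) (3,2) (4,2) (5,1) (5,2) (6,1)

Derivation:
(0,6): no bracket -> illegal
(0,7): no bracket -> illegal
(1,1): flips 3 -> legal
(1,2): no bracket -> illegal
(1,3): no bracket -> illegal
(1,4): flips 1 -> legal
(1,5): flips 2 -> legal
(1,6): flips 1 -> legal
(2,1): no bracket -> illegal
(2,3): flips 4 -> legal
(2,4): flips 2 -> legal
(2,7): no bracket -> illegal
(3,1): no bracket -> illegal
(3,2): flips 4 -> legal
(3,7): no bracket -> illegal
(4,2): flips 2 -> legal
(4,6): no bracket -> illegal
(5,1): flips 1 -> legal
(5,2): flips 1 -> legal
(6,0): no bracket -> illegal
(6,1): flips 1 -> legal
(6,4): no bracket -> illegal
(7,0): no bracket -> illegal
(7,2): no bracket -> illegal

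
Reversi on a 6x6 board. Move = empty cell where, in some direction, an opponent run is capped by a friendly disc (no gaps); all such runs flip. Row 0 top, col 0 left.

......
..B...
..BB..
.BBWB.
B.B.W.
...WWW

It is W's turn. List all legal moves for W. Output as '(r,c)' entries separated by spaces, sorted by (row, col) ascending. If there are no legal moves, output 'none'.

(0,1): no bracket -> illegal
(0,2): no bracket -> illegal
(0,3): no bracket -> illegal
(1,1): flips 1 -> legal
(1,3): flips 1 -> legal
(1,4): no bracket -> illegal
(2,0): flips 2 -> legal
(2,1): no bracket -> illegal
(2,4): flips 1 -> legal
(2,5): no bracket -> illegal
(3,0): flips 2 -> legal
(3,5): flips 1 -> legal
(4,1): no bracket -> illegal
(4,3): no bracket -> illegal
(4,5): no bracket -> illegal
(5,0): no bracket -> illegal
(5,1): flips 1 -> legal
(5,2): no bracket -> illegal

Answer: (1,1) (1,3) (2,0) (2,4) (3,0) (3,5) (5,1)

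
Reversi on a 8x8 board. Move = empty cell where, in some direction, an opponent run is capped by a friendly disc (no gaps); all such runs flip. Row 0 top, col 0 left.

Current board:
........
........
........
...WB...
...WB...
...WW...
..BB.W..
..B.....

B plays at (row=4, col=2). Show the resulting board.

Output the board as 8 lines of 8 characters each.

Answer: ........
........
........
...WB...
..BBB...
...WW...
..BB.W..
..B.....

Derivation:
Place B at (4,2); scan 8 dirs for brackets.
Dir NW: first cell '.' (not opp) -> no flip
Dir N: first cell '.' (not opp) -> no flip
Dir NE: opp run (3,3), next='.' -> no flip
Dir W: first cell '.' (not opp) -> no flip
Dir E: opp run (4,3) capped by B -> flip
Dir SW: first cell '.' (not opp) -> no flip
Dir S: first cell '.' (not opp) -> no flip
Dir SE: opp run (5,3), next='.' -> no flip
All flips: (4,3)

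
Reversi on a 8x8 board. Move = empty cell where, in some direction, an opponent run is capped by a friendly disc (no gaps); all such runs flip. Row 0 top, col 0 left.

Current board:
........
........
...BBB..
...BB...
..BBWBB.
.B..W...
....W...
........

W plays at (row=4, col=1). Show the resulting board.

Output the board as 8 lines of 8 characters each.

Place W at (4,1); scan 8 dirs for brackets.
Dir NW: first cell '.' (not opp) -> no flip
Dir N: first cell '.' (not opp) -> no flip
Dir NE: first cell '.' (not opp) -> no flip
Dir W: first cell '.' (not opp) -> no flip
Dir E: opp run (4,2) (4,3) capped by W -> flip
Dir SW: first cell '.' (not opp) -> no flip
Dir S: opp run (5,1), next='.' -> no flip
Dir SE: first cell '.' (not opp) -> no flip
All flips: (4,2) (4,3)

Answer: ........
........
...BBB..
...BB...
.WWWWBB.
.B..W...
....W...
........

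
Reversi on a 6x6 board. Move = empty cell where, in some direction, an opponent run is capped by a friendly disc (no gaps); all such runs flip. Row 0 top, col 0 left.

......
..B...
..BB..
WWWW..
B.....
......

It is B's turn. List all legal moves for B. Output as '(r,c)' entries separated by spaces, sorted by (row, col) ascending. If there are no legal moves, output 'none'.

(2,0): flips 1 -> legal
(2,1): no bracket -> illegal
(2,4): no bracket -> illegal
(3,4): no bracket -> illegal
(4,1): flips 1 -> legal
(4,2): flips 1 -> legal
(4,3): flips 1 -> legal
(4,4): flips 1 -> legal

Answer: (2,0) (4,1) (4,2) (4,3) (4,4)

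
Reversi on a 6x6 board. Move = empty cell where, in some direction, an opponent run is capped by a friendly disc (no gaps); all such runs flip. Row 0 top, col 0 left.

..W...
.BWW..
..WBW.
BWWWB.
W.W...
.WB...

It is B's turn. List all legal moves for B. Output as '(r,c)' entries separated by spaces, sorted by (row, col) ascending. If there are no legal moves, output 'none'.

(0,1): flips 1 -> legal
(0,3): flips 1 -> legal
(0,4): no bracket -> illegal
(1,4): flips 3 -> legal
(1,5): no bracket -> illegal
(2,0): no bracket -> illegal
(2,1): flips 1 -> legal
(2,5): flips 1 -> legal
(3,5): no bracket -> illegal
(4,1): flips 1 -> legal
(4,3): flips 1 -> legal
(4,4): flips 2 -> legal
(5,0): flips 2 -> legal
(5,3): no bracket -> illegal

Answer: (0,1) (0,3) (1,4) (2,1) (2,5) (4,1) (4,3) (4,4) (5,0)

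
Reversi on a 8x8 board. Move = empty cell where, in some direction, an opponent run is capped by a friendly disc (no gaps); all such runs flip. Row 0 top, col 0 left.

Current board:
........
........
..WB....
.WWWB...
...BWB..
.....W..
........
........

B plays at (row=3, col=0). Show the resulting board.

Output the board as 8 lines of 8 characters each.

Place B at (3,0); scan 8 dirs for brackets.
Dir NW: edge -> no flip
Dir N: first cell '.' (not opp) -> no flip
Dir NE: first cell '.' (not opp) -> no flip
Dir W: edge -> no flip
Dir E: opp run (3,1) (3,2) (3,3) capped by B -> flip
Dir SW: edge -> no flip
Dir S: first cell '.' (not opp) -> no flip
Dir SE: first cell '.' (not opp) -> no flip
All flips: (3,1) (3,2) (3,3)

Answer: ........
........
..WB....
BBBBB...
...BWB..
.....W..
........
........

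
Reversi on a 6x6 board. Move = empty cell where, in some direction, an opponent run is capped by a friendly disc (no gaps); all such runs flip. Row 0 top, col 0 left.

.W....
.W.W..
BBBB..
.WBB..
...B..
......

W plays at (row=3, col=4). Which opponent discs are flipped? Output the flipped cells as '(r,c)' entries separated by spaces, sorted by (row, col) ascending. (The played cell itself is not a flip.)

Answer: (3,2) (3,3)

Derivation:
Dir NW: opp run (2,3), next='.' -> no flip
Dir N: first cell '.' (not opp) -> no flip
Dir NE: first cell '.' (not opp) -> no flip
Dir W: opp run (3,3) (3,2) capped by W -> flip
Dir E: first cell '.' (not opp) -> no flip
Dir SW: opp run (4,3), next='.' -> no flip
Dir S: first cell '.' (not opp) -> no flip
Dir SE: first cell '.' (not opp) -> no flip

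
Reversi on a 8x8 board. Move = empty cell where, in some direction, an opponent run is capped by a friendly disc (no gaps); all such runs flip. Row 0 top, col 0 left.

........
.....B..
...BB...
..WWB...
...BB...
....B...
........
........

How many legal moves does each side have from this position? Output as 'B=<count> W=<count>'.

Answer: B=5 W=7

Derivation:
-- B to move --
(2,1): flips 1 -> legal
(2,2): flips 1 -> legal
(3,1): flips 2 -> legal
(4,1): flips 1 -> legal
(4,2): flips 1 -> legal
B mobility = 5
-- W to move --
(0,4): no bracket -> illegal
(0,5): no bracket -> illegal
(0,6): flips 2 -> legal
(1,2): no bracket -> illegal
(1,3): flips 1 -> legal
(1,4): flips 1 -> legal
(1,6): no bracket -> illegal
(2,2): no bracket -> illegal
(2,5): no bracket -> illegal
(2,6): no bracket -> illegal
(3,5): flips 1 -> legal
(4,2): no bracket -> illegal
(4,5): no bracket -> illegal
(5,2): no bracket -> illegal
(5,3): flips 1 -> legal
(5,5): flips 1 -> legal
(6,3): no bracket -> illegal
(6,4): no bracket -> illegal
(6,5): flips 2 -> legal
W mobility = 7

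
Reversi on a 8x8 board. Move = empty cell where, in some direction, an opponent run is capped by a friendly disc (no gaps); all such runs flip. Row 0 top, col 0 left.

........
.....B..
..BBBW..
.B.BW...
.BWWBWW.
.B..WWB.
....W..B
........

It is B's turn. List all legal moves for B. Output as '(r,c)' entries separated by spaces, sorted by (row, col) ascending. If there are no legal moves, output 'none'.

(1,4): no bracket -> illegal
(1,6): no bracket -> illegal
(2,6): flips 1 -> legal
(3,2): no bracket -> illegal
(3,5): flips 2 -> legal
(3,6): flips 1 -> legal
(3,7): no bracket -> illegal
(4,7): flips 2 -> legal
(5,2): no bracket -> illegal
(5,3): flips 4 -> legal
(5,7): no bracket -> illegal
(6,3): no bracket -> illegal
(6,5): no bracket -> illegal
(6,6): flips 1 -> legal
(7,3): no bracket -> illegal
(7,4): flips 2 -> legal
(7,5): no bracket -> illegal

Answer: (2,6) (3,5) (3,6) (4,7) (5,3) (6,6) (7,4)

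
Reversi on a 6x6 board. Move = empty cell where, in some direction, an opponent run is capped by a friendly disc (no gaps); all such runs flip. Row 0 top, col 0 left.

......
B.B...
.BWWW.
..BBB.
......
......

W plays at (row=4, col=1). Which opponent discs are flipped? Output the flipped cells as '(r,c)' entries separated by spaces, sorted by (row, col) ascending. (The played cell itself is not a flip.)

Dir NW: first cell '.' (not opp) -> no flip
Dir N: first cell '.' (not opp) -> no flip
Dir NE: opp run (3,2) capped by W -> flip
Dir W: first cell '.' (not opp) -> no flip
Dir E: first cell '.' (not opp) -> no flip
Dir SW: first cell '.' (not opp) -> no flip
Dir S: first cell '.' (not opp) -> no flip
Dir SE: first cell '.' (not opp) -> no flip

Answer: (3,2)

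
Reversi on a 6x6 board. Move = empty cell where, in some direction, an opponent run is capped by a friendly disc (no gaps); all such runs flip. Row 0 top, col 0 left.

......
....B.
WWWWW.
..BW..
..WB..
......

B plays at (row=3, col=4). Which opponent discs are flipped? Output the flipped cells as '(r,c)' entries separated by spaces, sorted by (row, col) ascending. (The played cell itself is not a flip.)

Dir NW: opp run (2,3), next='.' -> no flip
Dir N: opp run (2,4) capped by B -> flip
Dir NE: first cell '.' (not opp) -> no flip
Dir W: opp run (3,3) capped by B -> flip
Dir E: first cell '.' (not opp) -> no flip
Dir SW: first cell 'B' (not opp) -> no flip
Dir S: first cell '.' (not opp) -> no flip
Dir SE: first cell '.' (not opp) -> no flip

Answer: (2,4) (3,3)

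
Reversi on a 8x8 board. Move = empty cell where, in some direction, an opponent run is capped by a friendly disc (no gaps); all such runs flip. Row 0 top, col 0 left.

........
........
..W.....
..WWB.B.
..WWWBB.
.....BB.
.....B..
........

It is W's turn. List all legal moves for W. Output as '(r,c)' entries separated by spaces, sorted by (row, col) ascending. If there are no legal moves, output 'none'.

Answer: (2,4) (2,5) (3,5) (4,7) (6,6)

Derivation:
(2,3): no bracket -> illegal
(2,4): flips 1 -> legal
(2,5): flips 1 -> legal
(2,6): no bracket -> illegal
(2,7): no bracket -> illegal
(3,5): flips 1 -> legal
(3,7): no bracket -> illegal
(4,7): flips 2 -> legal
(5,4): no bracket -> illegal
(5,7): no bracket -> illegal
(6,4): no bracket -> illegal
(6,6): flips 1 -> legal
(6,7): no bracket -> illegal
(7,4): no bracket -> illegal
(7,5): no bracket -> illegal
(7,6): no bracket -> illegal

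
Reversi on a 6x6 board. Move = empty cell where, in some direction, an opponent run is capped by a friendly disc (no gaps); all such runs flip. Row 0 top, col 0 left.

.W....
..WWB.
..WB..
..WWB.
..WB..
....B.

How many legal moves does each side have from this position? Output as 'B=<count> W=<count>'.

Answer: B=5 W=7

Derivation:
-- B to move --
(0,0): no bracket -> illegal
(0,2): no bracket -> illegal
(0,3): flips 1 -> legal
(0,4): no bracket -> illegal
(1,0): no bracket -> illegal
(1,1): flips 2 -> legal
(2,1): flips 2 -> legal
(2,4): no bracket -> illegal
(3,1): flips 2 -> legal
(4,1): flips 2 -> legal
(4,4): no bracket -> illegal
(5,1): no bracket -> illegal
(5,2): no bracket -> illegal
(5,3): no bracket -> illegal
B mobility = 5
-- W to move --
(0,3): no bracket -> illegal
(0,4): no bracket -> illegal
(0,5): flips 2 -> legal
(1,5): flips 1 -> legal
(2,4): flips 1 -> legal
(2,5): no bracket -> illegal
(3,5): flips 1 -> legal
(4,4): flips 1 -> legal
(4,5): flips 2 -> legal
(5,2): no bracket -> illegal
(5,3): flips 1 -> legal
(5,5): no bracket -> illegal
W mobility = 7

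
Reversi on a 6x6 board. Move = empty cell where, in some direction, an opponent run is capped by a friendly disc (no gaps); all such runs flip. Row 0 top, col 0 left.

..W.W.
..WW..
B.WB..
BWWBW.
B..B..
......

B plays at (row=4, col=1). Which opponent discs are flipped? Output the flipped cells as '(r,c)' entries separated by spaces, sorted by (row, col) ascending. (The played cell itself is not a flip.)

Dir NW: first cell 'B' (not opp) -> no flip
Dir N: opp run (3,1), next='.' -> no flip
Dir NE: opp run (3,2) capped by B -> flip
Dir W: first cell 'B' (not opp) -> no flip
Dir E: first cell '.' (not opp) -> no flip
Dir SW: first cell '.' (not opp) -> no flip
Dir S: first cell '.' (not opp) -> no flip
Dir SE: first cell '.' (not opp) -> no flip

Answer: (3,2)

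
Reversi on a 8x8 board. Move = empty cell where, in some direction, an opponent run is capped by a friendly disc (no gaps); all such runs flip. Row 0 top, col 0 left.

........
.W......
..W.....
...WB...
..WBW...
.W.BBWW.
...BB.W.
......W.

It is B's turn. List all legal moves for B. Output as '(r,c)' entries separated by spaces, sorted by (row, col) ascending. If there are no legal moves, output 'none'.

Answer: (2,3) (3,1) (3,2) (3,5) (4,1) (4,5) (4,6) (5,7)

Derivation:
(0,0): no bracket -> illegal
(0,1): no bracket -> illegal
(0,2): no bracket -> illegal
(1,0): no bracket -> illegal
(1,2): no bracket -> illegal
(1,3): no bracket -> illegal
(2,0): no bracket -> illegal
(2,1): no bracket -> illegal
(2,3): flips 1 -> legal
(2,4): no bracket -> illegal
(3,1): flips 1 -> legal
(3,2): flips 1 -> legal
(3,5): flips 1 -> legal
(4,0): no bracket -> illegal
(4,1): flips 1 -> legal
(4,5): flips 1 -> legal
(4,6): flips 1 -> legal
(4,7): no bracket -> illegal
(5,0): no bracket -> illegal
(5,2): no bracket -> illegal
(5,7): flips 2 -> legal
(6,0): no bracket -> illegal
(6,1): no bracket -> illegal
(6,2): no bracket -> illegal
(6,5): no bracket -> illegal
(6,7): no bracket -> illegal
(7,5): no bracket -> illegal
(7,7): no bracket -> illegal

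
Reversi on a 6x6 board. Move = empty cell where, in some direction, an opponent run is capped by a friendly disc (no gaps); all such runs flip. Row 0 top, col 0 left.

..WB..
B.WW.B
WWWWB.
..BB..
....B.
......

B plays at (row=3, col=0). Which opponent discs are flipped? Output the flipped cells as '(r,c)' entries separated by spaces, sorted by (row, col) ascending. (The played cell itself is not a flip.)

Dir NW: edge -> no flip
Dir N: opp run (2,0) capped by B -> flip
Dir NE: opp run (2,1) (1,2) capped by B -> flip
Dir W: edge -> no flip
Dir E: first cell '.' (not opp) -> no flip
Dir SW: edge -> no flip
Dir S: first cell '.' (not opp) -> no flip
Dir SE: first cell '.' (not opp) -> no flip

Answer: (1,2) (2,0) (2,1)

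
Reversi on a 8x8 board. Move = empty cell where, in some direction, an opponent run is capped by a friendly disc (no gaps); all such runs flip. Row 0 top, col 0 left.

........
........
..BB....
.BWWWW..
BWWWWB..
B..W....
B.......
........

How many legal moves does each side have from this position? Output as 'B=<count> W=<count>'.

Answer: B=7 W=10

Derivation:
-- B to move --
(2,1): no bracket -> illegal
(2,4): no bracket -> illegal
(2,5): flips 1 -> legal
(2,6): no bracket -> illegal
(3,0): no bracket -> illegal
(3,6): flips 4 -> legal
(4,6): no bracket -> illegal
(5,1): flips 1 -> legal
(5,2): flips 2 -> legal
(5,4): no bracket -> illegal
(5,5): flips 2 -> legal
(6,2): no bracket -> illegal
(6,3): flips 3 -> legal
(6,4): flips 2 -> legal
B mobility = 7
-- W to move --
(1,1): flips 1 -> legal
(1,2): flips 2 -> legal
(1,3): flips 1 -> legal
(1,4): flips 1 -> legal
(2,0): flips 1 -> legal
(2,1): flips 1 -> legal
(2,4): no bracket -> illegal
(3,0): flips 1 -> legal
(3,6): no bracket -> illegal
(4,6): flips 1 -> legal
(5,1): no bracket -> illegal
(5,4): no bracket -> illegal
(5,5): flips 1 -> legal
(5,6): flips 1 -> legal
(6,1): no bracket -> illegal
(7,0): no bracket -> illegal
(7,1): no bracket -> illegal
W mobility = 10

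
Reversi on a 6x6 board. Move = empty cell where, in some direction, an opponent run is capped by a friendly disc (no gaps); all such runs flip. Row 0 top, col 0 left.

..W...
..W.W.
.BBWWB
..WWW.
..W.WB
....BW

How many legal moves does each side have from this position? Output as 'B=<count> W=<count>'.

-- B to move --
(0,1): flips 3 -> legal
(0,3): flips 2 -> legal
(0,4): flips 4 -> legal
(0,5): no bracket -> illegal
(1,1): no bracket -> illegal
(1,3): no bracket -> illegal
(1,5): no bracket -> illegal
(3,1): no bracket -> illegal
(3,5): no bracket -> illegal
(4,1): no bracket -> illegal
(4,3): flips 3 -> legal
(5,1): no bracket -> illegal
(5,2): flips 2 -> legal
(5,3): no bracket -> illegal
B mobility = 5
-- W to move --
(1,0): flips 1 -> legal
(1,1): flips 1 -> legal
(1,3): no bracket -> illegal
(1,5): no bracket -> illegal
(2,0): flips 2 -> legal
(3,0): flips 1 -> legal
(3,1): no bracket -> illegal
(3,5): flips 1 -> legal
(4,3): no bracket -> illegal
(5,3): flips 1 -> legal
W mobility = 6

Answer: B=5 W=6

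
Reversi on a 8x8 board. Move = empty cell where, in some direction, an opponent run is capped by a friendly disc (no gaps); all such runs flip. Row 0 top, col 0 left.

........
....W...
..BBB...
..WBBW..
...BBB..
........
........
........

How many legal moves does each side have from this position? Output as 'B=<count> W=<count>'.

-- B to move --
(0,3): no bracket -> illegal
(0,4): flips 1 -> legal
(0,5): flips 1 -> legal
(1,3): no bracket -> illegal
(1,5): no bracket -> illegal
(2,1): flips 1 -> legal
(2,5): flips 1 -> legal
(2,6): flips 1 -> legal
(3,1): flips 1 -> legal
(3,6): flips 1 -> legal
(4,1): flips 1 -> legal
(4,2): flips 1 -> legal
(4,6): flips 1 -> legal
B mobility = 10
-- W to move --
(1,1): no bracket -> illegal
(1,2): flips 1 -> legal
(1,3): flips 1 -> legal
(1,5): no bracket -> illegal
(2,1): no bracket -> illegal
(2,5): no bracket -> illegal
(3,1): no bracket -> illegal
(3,6): no bracket -> illegal
(4,2): no bracket -> illegal
(4,6): no bracket -> illegal
(5,2): no bracket -> illegal
(5,3): flips 1 -> legal
(5,4): flips 4 -> legal
(5,5): flips 1 -> legal
(5,6): no bracket -> illegal
W mobility = 5

Answer: B=10 W=5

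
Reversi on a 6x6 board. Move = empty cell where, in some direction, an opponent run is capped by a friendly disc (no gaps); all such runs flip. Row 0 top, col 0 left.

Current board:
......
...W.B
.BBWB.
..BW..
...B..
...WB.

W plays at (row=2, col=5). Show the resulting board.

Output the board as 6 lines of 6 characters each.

Place W at (2,5); scan 8 dirs for brackets.
Dir NW: first cell '.' (not opp) -> no flip
Dir N: opp run (1,5), next='.' -> no flip
Dir NE: edge -> no flip
Dir W: opp run (2,4) capped by W -> flip
Dir E: edge -> no flip
Dir SW: first cell '.' (not opp) -> no flip
Dir S: first cell '.' (not opp) -> no flip
Dir SE: edge -> no flip
All flips: (2,4)

Answer: ......
...W.B
.BBWWW
..BW..
...B..
...WB.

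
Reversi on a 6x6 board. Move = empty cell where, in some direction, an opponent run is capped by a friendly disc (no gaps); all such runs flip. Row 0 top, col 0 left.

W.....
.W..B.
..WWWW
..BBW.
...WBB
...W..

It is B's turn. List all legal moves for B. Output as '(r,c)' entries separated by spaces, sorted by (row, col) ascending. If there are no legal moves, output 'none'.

Answer: (1,2) (1,3) (1,5) (3,5) (4,2) (5,4)

Derivation:
(0,1): no bracket -> illegal
(0,2): no bracket -> illegal
(1,0): no bracket -> illegal
(1,2): flips 3 -> legal
(1,3): flips 1 -> legal
(1,5): flips 1 -> legal
(2,0): no bracket -> illegal
(2,1): no bracket -> illegal
(3,1): no bracket -> illegal
(3,5): flips 1 -> legal
(4,2): flips 1 -> legal
(5,2): no bracket -> illegal
(5,4): flips 1 -> legal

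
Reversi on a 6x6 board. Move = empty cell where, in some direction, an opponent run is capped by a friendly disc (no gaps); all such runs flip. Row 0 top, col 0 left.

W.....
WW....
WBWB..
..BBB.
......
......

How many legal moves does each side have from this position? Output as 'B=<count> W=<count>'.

Answer: B=2 W=5

Derivation:
-- B to move --
(0,1): flips 1 -> legal
(0,2): no bracket -> illegal
(1,2): flips 1 -> legal
(1,3): no bracket -> illegal
(3,0): no bracket -> illegal
(3,1): no bracket -> illegal
B mobility = 2
-- W to move --
(1,2): no bracket -> illegal
(1,3): no bracket -> illegal
(1,4): no bracket -> illegal
(2,4): flips 1 -> legal
(2,5): no bracket -> illegal
(3,0): no bracket -> illegal
(3,1): flips 1 -> legal
(3,5): no bracket -> illegal
(4,1): no bracket -> illegal
(4,2): flips 1 -> legal
(4,3): flips 2 -> legal
(4,4): flips 1 -> legal
(4,5): no bracket -> illegal
W mobility = 5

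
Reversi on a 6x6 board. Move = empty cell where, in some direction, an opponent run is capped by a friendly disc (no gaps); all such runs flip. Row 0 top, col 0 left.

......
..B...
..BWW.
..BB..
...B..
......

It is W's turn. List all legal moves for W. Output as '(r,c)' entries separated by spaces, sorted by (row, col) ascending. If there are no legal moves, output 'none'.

(0,1): flips 1 -> legal
(0,2): no bracket -> illegal
(0,3): no bracket -> illegal
(1,1): no bracket -> illegal
(1,3): no bracket -> illegal
(2,1): flips 1 -> legal
(3,1): no bracket -> illegal
(3,4): no bracket -> illegal
(4,1): flips 1 -> legal
(4,2): flips 1 -> legal
(4,4): no bracket -> illegal
(5,2): no bracket -> illegal
(5,3): flips 2 -> legal
(5,4): no bracket -> illegal

Answer: (0,1) (2,1) (4,1) (4,2) (5,3)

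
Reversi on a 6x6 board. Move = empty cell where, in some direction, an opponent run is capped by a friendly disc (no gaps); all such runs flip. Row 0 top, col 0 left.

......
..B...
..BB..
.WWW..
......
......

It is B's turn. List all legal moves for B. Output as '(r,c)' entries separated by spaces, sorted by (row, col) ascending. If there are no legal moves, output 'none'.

Answer: (4,0) (4,1) (4,2) (4,3) (4,4)

Derivation:
(2,0): no bracket -> illegal
(2,1): no bracket -> illegal
(2,4): no bracket -> illegal
(3,0): no bracket -> illegal
(3,4): no bracket -> illegal
(4,0): flips 1 -> legal
(4,1): flips 1 -> legal
(4,2): flips 1 -> legal
(4,3): flips 1 -> legal
(4,4): flips 1 -> legal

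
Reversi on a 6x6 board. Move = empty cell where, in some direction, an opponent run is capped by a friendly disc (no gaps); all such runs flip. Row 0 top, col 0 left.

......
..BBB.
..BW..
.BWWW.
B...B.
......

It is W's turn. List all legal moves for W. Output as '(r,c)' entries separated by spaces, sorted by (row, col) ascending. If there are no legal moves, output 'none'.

Answer: (0,1) (0,2) (0,3) (0,5) (1,1) (2,1) (3,0) (5,4) (5,5)

Derivation:
(0,1): flips 1 -> legal
(0,2): flips 2 -> legal
(0,3): flips 1 -> legal
(0,4): no bracket -> illegal
(0,5): flips 1 -> legal
(1,1): flips 1 -> legal
(1,5): no bracket -> illegal
(2,0): no bracket -> illegal
(2,1): flips 1 -> legal
(2,4): no bracket -> illegal
(2,5): no bracket -> illegal
(3,0): flips 1 -> legal
(3,5): no bracket -> illegal
(4,1): no bracket -> illegal
(4,2): no bracket -> illegal
(4,3): no bracket -> illegal
(4,5): no bracket -> illegal
(5,0): no bracket -> illegal
(5,1): no bracket -> illegal
(5,3): no bracket -> illegal
(5,4): flips 1 -> legal
(5,5): flips 1 -> legal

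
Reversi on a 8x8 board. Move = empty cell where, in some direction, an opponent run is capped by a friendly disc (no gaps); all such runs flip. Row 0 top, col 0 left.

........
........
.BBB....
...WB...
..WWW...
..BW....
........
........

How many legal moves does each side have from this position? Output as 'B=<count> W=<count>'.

-- B to move --
(2,4): no bracket -> illegal
(3,1): no bracket -> illegal
(3,2): flips 2 -> legal
(3,5): no bracket -> illegal
(4,1): no bracket -> illegal
(4,5): no bracket -> illegal
(5,1): no bracket -> illegal
(5,4): flips 2 -> legal
(5,5): flips 2 -> legal
(6,2): no bracket -> illegal
(6,3): flips 3 -> legal
(6,4): no bracket -> illegal
B mobility = 4
-- W to move --
(1,0): no bracket -> illegal
(1,1): flips 1 -> legal
(1,2): no bracket -> illegal
(1,3): flips 1 -> legal
(1,4): no bracket -> illegal
(2,0): no bracket -> illegal
(2,4): flips 1 -> legal
(2,5): flips 1 -> legal
(3,0): no bracket -> illegal
(3,1): no bracket -> illegal
(3,2): no bracket -> illegal
(3,5): flips 1 -> legal
(4,1): no bracket -> illegal
(4,5): no bracket -> illegal
(5,1): flips 1 -> legal
(6,1): flips 1 -> legal
(6,2): flips 1 -> legal
(6,3): no bracket -> illegal
W mobility = 8

Answer: B=4 W=8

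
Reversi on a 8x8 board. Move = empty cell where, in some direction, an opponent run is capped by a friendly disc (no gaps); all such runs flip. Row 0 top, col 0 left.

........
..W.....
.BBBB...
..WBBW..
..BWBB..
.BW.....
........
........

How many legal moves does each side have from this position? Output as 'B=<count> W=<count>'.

Answer: B=13 W=11

Derivation:
-- B to move --
(0,1): flips 1 -> legal
(0,2): flips 1 -> legal
(0,3): flips 1 -> legal
(1,1): no bracket -> illegal
(1,3): no bracket -> illegal
(2,5): flips 1 -> legal
(2,6): flips 1 -> legal
(3,1): flips 1 -> legal
(3,6): flips 1 -> legal
(4,1): flips 1 -> legal
(4,6): flips 1 -> legal
(5,3): flips 2 -> legal
(5,4): flips 2 -> legal
(6,1): flips 2 -> legal
(6,2): flips 1 -> legal
(6,3): no bracket -> illegal
B mobility = 13
-- W to move --
(1,0): flips 1 -> legal
(1,1): no bracket -> illegal
(1,3): flips 3 -> legal
(1,4): flips 1 -> legal
(1,5): no bracket -> illegal
(2,0): no bracket -> illegal
(2,5): flips 1 -> legal
(3,0): flips 1 -> legal
(3,1): no bracket -> illegal
(3,6): no bracket -> illegal
(4,0): no bracket -> illegal
(4,1): flips 1 -> legal
(4,6): flips 2 -> legal
(5,0): flips 1 -> legal
(5,3): flips 1 -> legal
(5,4): no bracket -> illegal
(5,5): flips 1 -> legal
(5,6): flips 3 -> legal
(6,0): no bracket -> illegal
(6,1): no bracket -> illegal
(6,2): no bracket -> illegal
W mobility = 11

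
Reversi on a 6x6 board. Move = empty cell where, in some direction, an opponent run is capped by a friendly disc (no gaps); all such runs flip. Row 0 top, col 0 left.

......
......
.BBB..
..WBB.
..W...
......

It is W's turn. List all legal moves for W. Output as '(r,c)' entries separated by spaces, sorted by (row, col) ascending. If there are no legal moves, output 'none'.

(1,0): flips 1 -> legal
(1,1): no bracket -> illegal
(1,2): flips 1 -> legal
(1,3): no bracket -> illegal
(1,4): flips 1 -> legal
(2,0): no bracket -> illegal
(2,4): flips 1 -> legal
(2,5): no bracket -> illegal
(3,0): no bracket -> illegal
(3,1): no bracket -> illegal
(3,5): flips 2 -> legal
(4,3): no bracket -> illegal
(4,4): no bracket -> illegal
(4,5): no bracket -> illegal

Answer: (1,0) (1,2) (1,4) (2,4) (3,5)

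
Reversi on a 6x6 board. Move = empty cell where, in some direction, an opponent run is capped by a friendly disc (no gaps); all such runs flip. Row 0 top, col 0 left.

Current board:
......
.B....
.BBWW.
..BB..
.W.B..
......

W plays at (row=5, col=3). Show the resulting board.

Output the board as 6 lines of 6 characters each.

Answer: ......
.B....
.BBWW.
..BW..
.W.W..
...W..

Derivation:
Place W at (5,3); scan 8 dirs for brackets.
Dir NW: first cell '.' (not opp) -> no flip
Dir N: opp run (4,3) (3,3) capped by W -> flip
Dir NE: first cell '.' (not opp) -> no flip
Dir W: first cell '.' (not opp) -> no flip
Dir E: first cell '.' (not opp) -> no flip
Dir SW: edge -> no flip
Dir S: edge -> no flip
Dir SE: edge -> no flip
All flips: (3,3) (4,3)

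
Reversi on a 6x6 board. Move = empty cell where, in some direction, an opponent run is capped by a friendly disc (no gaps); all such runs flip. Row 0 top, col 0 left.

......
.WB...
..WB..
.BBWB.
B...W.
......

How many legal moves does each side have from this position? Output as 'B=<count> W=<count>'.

-- B to move --
(0,0): no bracket -> illegal
(0,1): no bracket -> illegal
(0,2): no bracket -> illegal
(1,0): flips 1 -> legal
(1,3): flips 1 -> legal
(2,0): no bracket -> illegal
(2,1): flips 1 -> legal
(2,4): no bracket -> illegal
(3,5): no bracket -> illegal
(4,2): no bracket -> illegal
(4,3): flips 1 -> legal
(4,5): no bracket -> illegal
(5,3): no bracket -> illegal
(5,4): flips 1 -> legal
(5,5): no bracket -> illegal
B mobility = 5
-- W to move --
(0,1): no bracket -> illegal
(0,2): flips 1 -> legal
(0,3): no bracket -> illegal
(1,3): flips 2 -> legal
(1,4): no bracket -> illegal
(2,0): no bracket -> illegal
(2,1): no bracket -> illegal
(2,4): flips 2 -> legal
(2,5): no bracket -> illegal
(3,0): flips 2 -> legal
(3,5): flips 1 -> legal
(4,1): no bracket -> illegal
(4,2): flips 1 -> legal
(4,3): no bracket -> illegal
(4,5): no bracket -> illegal
(5,0): no bracket -> illegal
(5,1): no bracket -> illegal
W mobility = 6

Answer: B=5 W=6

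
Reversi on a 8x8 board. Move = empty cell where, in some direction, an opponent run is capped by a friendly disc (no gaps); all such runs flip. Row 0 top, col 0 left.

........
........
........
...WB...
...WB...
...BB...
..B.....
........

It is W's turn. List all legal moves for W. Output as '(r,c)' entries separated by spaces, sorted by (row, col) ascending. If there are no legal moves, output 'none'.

(2,3): no bracket -> illegal
(2,4): no bracket -> illegal
(2,5): flips 1 -> legal
(3,5): flips 1 -> legal
(4,2): no bracket -> illegal
(4,5): flips 1 -> legal
(5,1): no bracket -> illegal
(5,2): no bracket -> illegal
(5,5): flips 1 -> legal
(6,1): no bracket -> illegal
(6,3): flips 1 -> legal
(6,4): no bracket -> illegal
(6,5): flips 1 -> legal
(7,1): no bracket -> illegal
(7,2): no bracket -> illegal
(7,3): no bracket -> illegal

Answer: (2,5) (3,5) (4,5) (5,5) (6,3) (6,5)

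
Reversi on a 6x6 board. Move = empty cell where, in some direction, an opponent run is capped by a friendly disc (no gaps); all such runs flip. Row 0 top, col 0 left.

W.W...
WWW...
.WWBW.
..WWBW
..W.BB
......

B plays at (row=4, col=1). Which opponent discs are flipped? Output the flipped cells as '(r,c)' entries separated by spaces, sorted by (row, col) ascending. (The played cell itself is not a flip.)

Dir NW: first cell '.' (not opp) -> no flip
Dir N: first cell '.' (not opp) -> no flip
Dir NE: opp run (3,2) capped by B -> flip
Dir W: first cell '.' (not opp) -> no flip
Dir E: opp run (4,2), next='.' -> no flip
Dir SW: first cell '.' (not opp) -> no flip
Dir S: first cell '.' (not opp) -> no flip
Dir SE: first cell '.' (not opp) -> no flip

Answer: (3,2)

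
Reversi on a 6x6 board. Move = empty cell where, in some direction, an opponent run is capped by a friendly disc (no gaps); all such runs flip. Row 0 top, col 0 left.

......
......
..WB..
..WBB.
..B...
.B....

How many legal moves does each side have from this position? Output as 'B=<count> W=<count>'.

-- B to move --
(1,1): flips 1 -> legal
(1,2): flips 2 -> legal
(1,3): no bracket -> illegal
(2,1): flips 1 -> legal
(3,1): flips 1 -> legal
(4,1): flips 1 -> legal
(4,3): no bracket -> illegal
B mobility = 5
-- W to move --
(1,2): no bracket -> illegal
(1,3): no bracket -> illegal
(1,4): flips 1 -> legal
(2,4): flips 1 -> legal
(2,5): no bracket -> illegal
(3,1): no bracket -> illegal
(3,5): flips 2 -> legal
(4,0): no bracket -> illegal
(4,1): no bracket -> illegal
(4,3): no bracket -> illegal
(4,4): flips 1 -> legal
(4,5): no bracket -> illegal
(5,0): no bracket -> illegal
(5,2): flips 1 -> legal
(5,3): no bracket -> illegal
W mobility = 5

Answer: B=5 W=5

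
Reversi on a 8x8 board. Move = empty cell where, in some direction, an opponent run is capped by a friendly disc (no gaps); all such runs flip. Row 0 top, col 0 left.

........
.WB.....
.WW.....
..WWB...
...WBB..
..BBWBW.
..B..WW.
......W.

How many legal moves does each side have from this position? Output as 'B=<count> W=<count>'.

Answer: B=12 W=12

Derivation:
-- B to move --
(0,0): flips 3 -> legal
(0,1): no bracket -> illegal
(0,2): no bracket -> illegal
(1,0): flips 1 -> legal
(1,3): no bracket -> illegal
(2,0): no bracket -> illegal
(2,3): flips 2 -> legal
(2,4): no bracket -> illegal
(3,0): flips 1 -> legal
(3,1): flips 2 -> legal
(4,1): no bracket -> illegal
(4,2): flips 3 -> legal
(4,6): no bracket -> illegal
(4,7): no bracket -> illegal
(5,7): flips 1 -> legal
(6,3): flips 1 -> legal
(6,4): flips 1 -> legal
(6,7): flips 1 -> legal
(7,4): no bracket -> illegal
(7,5): flips 1 -> legal
(7,7): flips 1 -> legal
B mobility = 12
-- W to move --
(0,1): no bracket -> illegal
(0,2): flips 1 -> legal
(0,3): flips 1 -> legal
(1,3): flips 1 -> legal
(2,3): flips 2 -> legal
(2,4): flips 2 -> legal
(2,5): flips 1 -> legal
(3,5): flips 3 -> legal
(3,6): flips 1 -> legal
(4,1): no bracket -> illegal
(4,2): no bracket -> illegal
(4,6): flips 2 -> legal
(5,1): flips 2 -> legal
(6,1): flips 1 -> legal
(6,3): flips 1 -> legal
(6,4): no bracket -> illegal
(7,1): no bracket -> illegal
(7,2): no bracket -> illegal
(7,3): no bracket -> illegal
W mobility = 12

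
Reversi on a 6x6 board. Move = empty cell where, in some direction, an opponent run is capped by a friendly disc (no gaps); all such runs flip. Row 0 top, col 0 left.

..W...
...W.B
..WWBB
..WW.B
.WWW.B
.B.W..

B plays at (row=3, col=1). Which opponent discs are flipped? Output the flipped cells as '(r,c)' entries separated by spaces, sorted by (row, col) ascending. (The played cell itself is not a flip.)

Answer: (4,1)

Derivation:
Dir NW: first cell '.' (not opp) -> no flip
Dir N: first cell '.' (not opp) -> no flip
Dir NE: opp run (2,2) (1,3), next='.' -> no flip
Dir W: first cell '.' (not opp) -> no flip
Dir E: opp run (3,2) (3,3), next='.' -> no flip
Dir SW: first cell '.' (not opp) -> no flip
Dir S: opp run (4,1) capped by B -> flip
Dir SE: opp run (4,2) (5,3), next=edge -> no flip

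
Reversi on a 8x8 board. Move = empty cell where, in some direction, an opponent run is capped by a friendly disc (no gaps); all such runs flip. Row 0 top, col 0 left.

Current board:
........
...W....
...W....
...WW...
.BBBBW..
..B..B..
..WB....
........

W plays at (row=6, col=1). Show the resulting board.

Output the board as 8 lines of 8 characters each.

Place W at (6,1); scan 8 dirs for brackets.
Dir NW: first cell '.' (not opp) -> no flip
Dir N: first cell '.' (not opp) -> no flip
Dir NE: opp run (5,2) (4,3) capped by W -> flip
Dir W: first cell '.' (not opp) -> no flip
Dir E: first cell 'W' (not opp) -> no flip
Dir SW: first cell '.' (not opp) -> no flip
Dir S: first cell '.' (not opp) -> no flip
Dir SE: first cell '.' (not opp) -> no flip
All flips: (4,3) (5,2)

Answer: ........
...W....
...W....
...WW...
.BBWBW..
..W..B..
.WWB....
........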